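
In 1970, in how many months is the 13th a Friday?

Check the 13th of each month of 1970: Jan 13: Tue, Feb 13: Fri, Mar 13: Fri, Apr 13: Mon, May 13: Wed, Jun 13: Sat, Jul 13: Mon, Aug 13: Thu, Sep 13: Sun, Oct 13: Tue, Nov 13: Fri, Dec 13: Sun.
Friday occurs in February, March, November — 3 months.

3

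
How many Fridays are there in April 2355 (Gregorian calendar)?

5

April 2355 has 30 days and begins on Friday.
The first Friday is April 1.
Fridays fall on 1, 8, 15, 22, 29 — that's 5.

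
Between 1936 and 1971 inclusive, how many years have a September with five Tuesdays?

September has 30 days; it has five Tuesdays when Tuesday falls among the first (month-length − 28) days — i.e. when September 1 is one of Tuesday/Monday.
September 1 by year: 1936:Tue✓ 1937:Wed 1938:Thu 1939:Fri 1940:Sun 1941:Mon✓ 1942:Tue✓ 1943:Wed 1944:Fri 1945:Sat 1946:Sun 1947:Mon✓ 1948:Wed 1949:Thu 1950:Fri …(6 more)… 1957:Sun 1958:Mon✓ 1959:Tue✓ 1960:Thu 1961:Fri 1962:Sat 1963:Sun 1964:Tue✓ 1965:Wed 1966:Thu 1967:Fri 1968:Sun 1969:Mon✓ 1970:Tue✓ 1971:Wed
Years with five Tuesdays: 1936, 1941, 1942, 1947, 1952, 1953, 1958, 1959, 1964, 1969, 1970 → 11.

11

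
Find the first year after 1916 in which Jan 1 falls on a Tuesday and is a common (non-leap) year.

Jan 1 advances by 2 weekdays after a leap year and by 1 after a common year.
1916: Jan 1 is Saturday (leap).
1917: Monday
1918: Tuesday
1918 begins on a Tuesday and is a common year.

1918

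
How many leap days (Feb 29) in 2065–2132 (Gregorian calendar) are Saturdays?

Leap years in 2065–2132: 16 of them.
Feb 29 weekday advances by 5 (mod 7) from one leap year to the next four years later (or differs when a century non-leap intervenes).
Leap-day weekdays: 2068:Wed 2072:Mon 2076:Sat✓ 2080:Thu 2084:Tue 2088:Sun 2092:Fri 2096:Wed 2104:Fri 2108:Wed 2112:Mon 2116:Sat✓ 2120:Thu 2124:Tue 2128:Sun 2132:Fri
Saturday: 2076, 2116 → 2.

2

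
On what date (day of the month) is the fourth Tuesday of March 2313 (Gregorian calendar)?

March 1, 2313 is a Saturday, so the first Tuesday is the 4th.
The fourth Tuesday is 4 + 21 = 25.

25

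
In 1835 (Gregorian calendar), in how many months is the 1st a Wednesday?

2

Check the 1st of each month of 1835: Jan 1: Thu, Feb 1: Sun, Mar 1: Sun, Apr 1: Wed, May 1: Fri, Jun 1: Mon, Jul 1: Wed, Aug 1: Sat, Sep 1: Tue, Oct 1: Thu, Nov 1: Sun, Dec 1: Tue.
Wednesday occurs in April, July — 2 months.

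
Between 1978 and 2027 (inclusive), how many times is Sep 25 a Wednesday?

7

Track Sep 25's weekday year by year (advancing +1, or +2 across a Feb 29):
  1978: Mon  1979: Tue (+1)  1980: Thu (+2)  1981: Fri (+1)  1982: Sat (+1)
  1983: Sun (+1)  1984: Tue (+2)  1985: Wed (+1) ✓  1986: Thu (+1)  1987: Fri (+1)
  1988: Sun (+2)  1989: Mon (+1)  1990: Tue (+1)  1991: Wed (+1) ✓  … (22 more years) …
  2014: Thu (+1)  2015: Fri (+1)  2016: Sun (+2)  2017: Mon (+1)  2018: Tue (+1)
  2019: Wed (+1) ✓  2020: Fri (+2)  2021: Sat (+1)  2022: Sun (+1)  2023: Mon (+1)
  2024: Wed (+2) ✓  2025: Thu (+1)  2026: Fri (+1)  2027: Sat (+1)
Wednesday years: 1985, 1991, 1996, 2002, 2013, 2019, 2024 — 7 in total.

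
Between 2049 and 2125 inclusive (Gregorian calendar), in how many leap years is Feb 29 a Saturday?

2

Leap years in 2049–2125: 18 of them.
Feb 29 weekday advances by 5 (mod 7) from one leap year to the next four years later (or differs when a century non-leap intervenes).
Leap-day weekdays: 2052:Thu 2056:Tue 2060:Sun 2064:Fri 2068:Wed 2072:Mon 2076:Sat✓ 2080:Thu 2084:Tue 2088:Sun 2092:Fri 2096:Wed 2104:Fri 2108:Wed 2112:Mon 2116:Sat✓ 2120:Thu 2124:Tue
Saturday: 2076, 2116 → 2.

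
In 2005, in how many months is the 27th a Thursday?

2

Check the 27th of each month of 2005: Jan 27: Thu, Feb 27: Sun, Mar 27: Sun, Apr 27: Wed, May 27: Fri, Jun 27: Mon, Jul 27: Wed, Aug 27: Sat, Sep 27: Tue, Oct 27: Thu, Nov 27: Sun, Dec 27: Tue.
Thursday occurs in January, October — 2 months.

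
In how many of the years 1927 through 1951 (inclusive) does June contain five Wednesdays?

June has 30 days; it has five Wednesdays when Wednesday falls among the first (month-length − 28) days — i.e. when June 1 is one of Wednesday/Tuesday.
June 1 by year: 1927:Wed✓ 1928:Fri 1929:Sat 1930:Sun 1931:Mon 1932:Wed✓ 1933:Thu 1934:Fri 1935:Sat 1936:Mon 1937:Tue✓ 1938:Wed✓ 1939:Thu 1940:Sat 1941:Sun 1942:Mon 1943:Tue✓ 1944:Thu 1945:Fri 1946:Sat 1947:Sun 1948:Tue✓ 1949:Wed✓ 1950:Thu 1951:Fri
Years with five Wednesdays: 1927, 1932, 1937, 1938, 1943, 1948, 1949 → 7.

7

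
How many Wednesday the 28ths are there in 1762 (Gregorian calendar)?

Check the 28th of each month of 1762: Jan 28: Thu, Feb 28: Sun, Mar 28: Sun, Apr 28: Wed, May 28: Fri, Jun 28: Mon, Jul 28: Wed, Aug 28: Sat, Sep 28: Tue, Oct 28: Thu, Nov 28: Sun, Dec 28: Tue.
Wednesday occurs in April, July — 2 months.

2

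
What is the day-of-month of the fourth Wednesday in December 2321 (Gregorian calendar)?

28

December 1, 2321 is a Thursday, so the first Wednesday is the 7th.
The fourth Wednesday is 7 + 21 = 28.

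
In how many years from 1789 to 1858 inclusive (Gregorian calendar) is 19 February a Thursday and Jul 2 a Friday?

2

Check each year's weekday for 19 February and Jul 2:
  1789: Thu/Thu  1790: Fri/Fri  1791: Sat/Sat  1792: Sun/Mon  1793: Tue/Tue  1794: Wed/Wed  1795: Thu/Thu  1796: Fri/Sat  1797: Sun/Sun  1798: Mon/Mon  1799: Tue/Tue  1800: Wed/Wed  1801: Thu/Thu  1802: Fri/Fri  …(42 more)…  1845: Wed/Wed  1846: Thu/Thu  1847: Fri/Fri  1848: Sat/Sun  1849: Mon/Mon  1850: Tue/Tue  1851: Wed/Wed  1852: Thu/Fri ✓  1853: Sat/Sat  1854: Sun/Sun  1855: Mon/Mon  1856: Tue/Wed  1857: Thu/Thu  1858: Fri/Fri
Both conditions hold in: 1824, 1852 — 2.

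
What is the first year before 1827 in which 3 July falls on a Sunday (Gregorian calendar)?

1825

From one year to the next, a fixed date's weekday advances by 1, or by 2 when a Feb 29 lies between the two dates.
1827: July 3 is Tuesday.
1826: Monday (−1)
1825: Sunday (−1)
3 July falls on a Sunday in 1825.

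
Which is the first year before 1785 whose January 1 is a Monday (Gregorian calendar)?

1781

Jan 1 advances by 2 weekdays after a leap year and by 1 after a common year.
1785: Jan 1 is Saturday.
1784: Thursday (leap)
1783: Wednesday
1782: Tuesday
1781: Monday
1781 begins on a Monday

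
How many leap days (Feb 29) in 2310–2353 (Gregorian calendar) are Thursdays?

Leap years in 2310–2353: 11 of them.
Feb 29 weekday advances by 5 (mod 7) from one leap year to the next four years later (or differs when a century non-leap intervenes).
Leap-day weekdays: 2312:Thu✓ 2316:Tue 2320:Sun 2324:Fri 2328:Wed 2332:Mon 2336:Sat 2340:Thu✓ 2344:Tue 2348:Sun 2352:Fri
Thursday: 2312, 2340 → 2.

2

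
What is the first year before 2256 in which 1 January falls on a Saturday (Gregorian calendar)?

2253

From one year to the next, a fixed date's weekday advances by 1, or by 2 when a Feb 29 lies between the two dates.
2256: January 1 is Tuesday.
2255: Monday (−1)
2254: Sunday (−1)
2253: Saturday (−1)
1 January falls on a Saturday in 2253.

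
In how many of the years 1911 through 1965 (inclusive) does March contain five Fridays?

24

March has 31 days; it has five Fridays when Friday falls among the first (month-length − 28) days — i.e. when March 1 is one of Friday/Thursday/Wednesday.
March 1 by year: 1911:Wed✓ 1912:Fri✓ 1913:Sat 1914:Sun 1915:Mon 1916:Wed✓ 1917:Thu✓ 1918:Fri✓ 1919:Sat 1920:Mon 1921:Tue 1922:Wed✓ 1923:Thu✓ 1924:Sat 1925:Sun …(25 more)… 1951:Thu✓ 1952:Sat 1953:Sun 1954:Mon 1955:Tue 1956:Thu✓ 1957:Fri✓ 1958:Sat 1959:Sun 1960:Tue 1961:Wed✓ 1962:Thu✓ 1963:Fri✓ 1964:Sun 1965:Mon
Years with five Fridays: 1911, 1912, 1916, 1917, 1918, 1922, 1923, 1928, 1929, 1933, 1934, 1935, 1939, 1940, 1944, 1945, 1946, 1950, 1951, 1956, 1957, 1961, 1962, 1963 → 24.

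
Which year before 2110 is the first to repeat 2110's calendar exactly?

Two years share a calendar iff Jan 1 falls on the same weekday and both are leap or both are common. 2110: Jan 1 is Wednesday, common year.
2109: Jan 1 Tuesday, common
2108: Jan 1 Sunday, leap
2107: Jan 1 Saturday, common
2106: Jan 1 Friday, common
2105: Jan 1 Thursday, common
2104: Jan 1 Tuesday, leap
2103: Jan 1 Monday, common
2102: Jan 1 Sunday, common
2101: Jan 1 Saturday, common
2100: Jan 1 Friday, common
2099: Jan 1 Thursday, common
2098: Jan 1 Wednesday, common
2098 matches on both conditions.

2098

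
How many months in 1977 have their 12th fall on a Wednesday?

2

Check the 12th of each month of 1977: Jan 12: Wed, Feb 12: Sat, Mar 12: Sat, Apr 12: Tue, May 12: Thu, Jun 12: Sun, Jul 12: Tue, Aug 12: Fri, Sep 12: Mon, Oct 12: Wed, Nov 12: Sat, Dec 12: Mon.
Wednesday occurs in January, October — 2 months.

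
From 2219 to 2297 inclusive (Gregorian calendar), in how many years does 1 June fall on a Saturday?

11

Track 1 June's weekday year by year (advancing +1, or +2 across a Feb 29):
  2219: Tue  2220: Thu (+2)  2221: Fri (+1)  2222: Sat (+1) ✓  2223: Sun (+1)
  2224: Tue (+2)  2225: Wed (+1)  2226: Thu (+1)  2227: Fri (+1)  2228: Sun (+2)
  2229: Mon (+1)  2230: Tue (+1)  2231: Wed (+1)  2232: Fri (+2)  … (51 more years) …
  2284: Sun (+2)  2285: Mon (+1)  2286: Tue (+1)  2287: Wed (+1)  2288: Fri (+2)
  2289: Sat (+1) ✓  2290: Sun (+1)  2291: Mon (+1)  2292: Wed (+2)  2293: Thu (+1)
  2294: Fri (+1)  2295: Sat (+1) ✓  2296: Mon (+2)  2297: Tue (+1)
Saturday years: 2222, 2233, 2239, 2244, 2250, 2261, 2267, 2272, 2278, 2289, 2295 — 11 in total.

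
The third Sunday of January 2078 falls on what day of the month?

16

January 1, 2078 is a Saturday, so the first Sunday is the 2nd.
The third Sunday is 2 + 14 = 16.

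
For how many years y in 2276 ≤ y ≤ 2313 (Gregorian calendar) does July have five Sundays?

July has 31 days; it has five Sundays when Sunday falls among the first (month-length − 28) days — i.e. when July 1 is one of Sunday/Saturday/Friday.
July 1 by year: 2276:Sat✓ 2277:Sun✓ 2278:Mon 2279:Tue 2280:Thu 2281:Fri✓ 2282:Sat✓ 2283:Sun✓ 2284:Tue 2285:Wed 2286:Thu 2287:Fri✓ 2288:Sun✓ 2289:Mon 2290:Tue …(8 more)… 2299:Sat✓ 2300:Sun✓ 2301:Mon 2302:Tue 2303:Wed 2304:Fri✓ 2305:Sat✓ 2306:Sun✓ 2307:Mon 2308:Wed 2309:Thu 2310:Fri✓ 2311:Sat✓ 2312:Mon 2313:Tue
Years with five Sundays: 2276, 2277, 2281, 2282, 2283, 2287, 2288, 2292, 2293, 2294, 2298, 2299, 2300, 2304, 2305, 2306, 2310, 2311 → 18.

18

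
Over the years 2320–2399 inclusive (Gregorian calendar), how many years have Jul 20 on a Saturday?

11

Track Jul 20's weekday year by year (advancing +1, or +2 across a Feb 29):
  2320: Tue  2321: Wed (+1)  2322: Thu (+1)  2323: Fri (+1)  2324: Sun (+2)
  2325: Mon (+1)  2326: Tue (+1)  2327: Wed (+1)  2328: Fri (+2)  2329: Sat (+1) ✓
  2330: Sun (+1)  2331: Mon (+1)  2332: Wed (+2)  2333: Thu (+1)  … (52 more years) …
  2386: Sun (+1)  2387: Mon (+1)  2388: Wed (+2)  2389: Thu (+1)  2390: Fri (+1)
  2391: Sat (+1) ✓  2392: Mon (+2)  2393: Tue (+1)  2394: Wed (+1)  2395: Thu (+1)
  2396: Sat (+2) ✓  2397: Sun (+1)  2398: Mon (+1)  2399: Tue (+1)
Saturday years: 2329, 2335, 2340, 2346, 2357, 2363, 2368, 2374, 2385, 2391, 2396 — 11 in total.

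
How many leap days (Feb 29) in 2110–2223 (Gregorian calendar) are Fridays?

Leap years in 2110–2223: 27 of them.
Feb 29 weekday advances by 5 (mod 7) from one leap year to the next four years later (or differs when a century non-leap intervenes).
Leap-day weekdays: 2112:Mon 2116:Sat 2120:Thu 2124:Tue 2128:Sun 2132:Fri✓ 2136:Wed 2140:Mon 2144:Sat 2148:Thu 2152:Tue 2156:Sun 2160:Fri✓ 2164:Wed 2168:Mon 2172:Sat 2176:Thu 2180:Tue 2184:Sun 2188:Fri✓ 2192:Wed 2196:Mon 2204:Wed 2208:Mon 2212:Sat 2216:Thu 2220:Tue
Friday: 2132, 2160, 2188 → 3.

3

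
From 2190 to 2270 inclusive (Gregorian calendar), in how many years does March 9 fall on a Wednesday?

Track March 9's weekday year by year (advancing +1, or +2 across a Feb 29):
  2190: Tue  2191: Wed (+1) ✓  2192: Fri (+2)  2193: Sat (+1)  2194: Sun (+1)
  2195: Mon (+1)  2196: Wed (+2) ✓  2197: Thu (+1)  2198: Fri (+1)  2199: Sat (+1)
  2200: Sun (+1)  2201: Mon (+1)  2202: Tue (+1)  2203: Wed (+1) ✓  … (53 more years) …
  2257: Mon (+1)  2258: Tue (+1)  2259: Wed (+1) ✓  2260: Fri (+2)  2261: Sat (+1)
  2262: Sun (+1)  2263: Mon (+1)  2264: Wed (+2) ✓  2265: Thu (+1)  2266: Fri (+1)
  2267: Sat (+1)  2268: Mon (+2)  2269: Tue (+1)  2270: Wed (+1) ✓
Wednesday years: 2191, 2196, 2203, 2208, 2214, 2225, 2231, 2236, 2242, 2253, 2259, 2264, 2270 — 13 in total.

13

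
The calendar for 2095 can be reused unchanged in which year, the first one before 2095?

Two years share a calendar iff Jan 1 falls on the same weekday and both are leap or both are common. 2095: Jan 1 is Saturday, common year.
2094: Jan 1 Friday, common
2093: Jan 1 Thursday, common
2092: Jan 1 Tuesday, leap
2091: Jan 1 Monday, common
2090: Jan 1 Sunday, common
2089: Jan 1 Saturday, common
2089 matches on both conditions.

2089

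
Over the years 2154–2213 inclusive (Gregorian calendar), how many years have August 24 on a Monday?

Track August 24's weekday year by year (advancing +1, or +2 across a Feb 29):
  2154: Sat  2155: Sun (+1)  2156: Tue (+2)  2157: Wed (+1)  2158: Thu (+1)
  2159: Fri (+1)  2160: Sun (+2)  2161: Mon (+1) ✓  2162: Tue (+1)  2163: Wed (+1)
  2164: Fri (+2)  2165: Sat (+1)  2166: Sun (+1)  2167: Mon (+1) ✓  … (32 more years) …
  2200: Sun (+1)  2201: Mon (+1) ✓  2202: Tue (+1)  2203: Wed (+1)  2204: Fri (+2)
  2205: Sat (+1)  2206: Sun (+1)  2207: Mon (+1) ✓  2208: Wed (+2)  2209: Thu (+1)
  2210: Fri (+1)  2211: Sat (+1)  2212: Mon (+2) ✓  2213: Tue (+1)
Monday years: 2161, 2167, 2172, 2178, 2189, 2195, 2201, 2207, 2212 — 9 in total.

9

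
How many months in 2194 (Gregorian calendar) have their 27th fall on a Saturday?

2

Check the 27th of each month of 2194: Jan 27: Mon, Feb 27: Thu, Mar 27: Thu, Apr 27: Sun, May 27: Tue, Jun 27: Fri, Jul 27: Sun, Aug 27: Wed, Sep 27: Sat, Oct 27: Mon, Nov 27: Thu, Dec 27: Sat.
Saturday occurs in September, December — 2 months.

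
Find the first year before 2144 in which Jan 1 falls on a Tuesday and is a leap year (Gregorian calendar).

Jan 1 advances by 2 weekdays after a leap year and by 1 after a common year.
2144: Jan 1 is Wednesday (leap).
2143: Tuesday
2142: Monday
2141: Sunday
2140: Friday (leap)
2139: Thursday
2138: Wednesday
2137: Tuesday
2136: Sunday (leap)
2135: Saturday
2134: Friday
2133: Thursday
2132: Tuesday (leap)
2132 begins on a Tuesday and is a leap year.

2132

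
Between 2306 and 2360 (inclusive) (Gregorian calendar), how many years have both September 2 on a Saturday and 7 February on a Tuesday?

Check each year's weekday for September 2 and 7 February:
  2306: Sun/Wed  2307: Mon/Thu  2308: Wed/Fri  2309: Thu/Sun  2310: Fri/Mon  2311: Sat/Tue ✓  2312: Mon/Wed  2313: Tue/Fri  2314: Wed/Sat  2315: Thu/Sun  2316: Sat/Mon  2317: Sun/Wed  2318: Mon/Thu  2319: Tue/Fri  …(27 more)…  2347: Tue/Fri  2348: Thu/Sat  2349: Fri/Mon  2350: Sat/Tue ✓  2351: Sun/Wed  2352: Tue/Thu  2353: Wed/Sat  2354: Thu/Sun  2355: Fri/Mon  2356: Sun/Tue  2357: Mon/Thu  2358: Tue/Fri  2359: Wed/Sat  2360: Fri/Sun
Both conditions hold in: 2311, 2322, 2333, 2339, 2350 — 5.

5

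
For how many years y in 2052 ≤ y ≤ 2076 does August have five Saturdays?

12

August has 31 days; it has five Saturdays when Saturday falls among the first (month-length − 28) days — i.e. when August 1 is one of Saturday/Friday/Thursday.
August 1 by year: 2052:Thu✓ 2053:Fri✓ 2054:Sat✓ 2055:Sun 2056:Tue 2057:Wed 2058:Thu✓ 2059:Fri✓ 2060:Sun 2061:Mon 2062:Tue 2063:Wed 2064:Fri✓ 2065:Sat✓ 2066:Sun 2067:Mon 2068:Wed 2069:Thu✓ 2070:Fri✓ 2071:Sat✓ 2072:Mon 2073:Tue 2074:Wed 2075:Thu✓ 2076:Sat✓
Years with five Saturdays: 2052, 2053, 2054, 2058, 2059, 2064, 2065, 2069, 2070, 2071, 2075, 2076 → 12.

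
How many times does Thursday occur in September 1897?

5

September 1897 has 30 days and begins on Wednesday.
The first Thursday is September 2.
Thursdays fall on 2, 9, 16, 23, 30 — that's 5.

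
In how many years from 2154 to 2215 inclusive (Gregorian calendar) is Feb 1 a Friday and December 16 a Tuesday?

2

Check each year's weekday for Feb 1 and December 16:
  2154: Fri/Mon  2155: Sat/Tue  2156: Sun/Thu  2157: Tue/Fri  2158: Wed/Sat  2159: Thu/Sun  2160: Fri/Tue ✓  2161: Sun/Wed  2162: Mon/Thu  2163: Tue/Fri  2164: Wed/Sun  2165: Fri/Mon  2166: Sat/Tue  2167: Sun/Wed  …(34 more)…  2202: Mon/Thu  2203: Tue/Fri  2204: Wed/Sun  2205: Fri/Mon  2206: Sat/Tue  2207: Sun/Wed  2208: Mon/Fri  2209: Wed/Sat  2210: Thu/Sun  2211: Fri/Mon  2212: Sat/Wed  2213: Mon/Thu  2214: Tue/Fri  2215: Wed/Sat
Both conditions hold in: 2160, 2188 — 2.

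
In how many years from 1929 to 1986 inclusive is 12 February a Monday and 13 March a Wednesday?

Check each year's weekday for 12 February and 13 March:
  1929: Tue/Wed  1930: Wed/Thu  1931: Thu/Fri  1932: Fri/Sun  1933: Sun/Mon  1934: Mon/Tue  1935: Tue/Wed  1936: Wed/Fri  1937: Fri/Sat  1938: Sat/Sun  1939: Sun/Mon  1940: Mon/Wed ✓  1941: Wed/Thu  1942: Thu/Fri  …(30 more)…  1973: Mon/Tue  1974: Tue/Wed  1975: Wed/Thu  1976: Thu/Sat  1977: Sat/Sun  1978: Sun/Mon  1979: Mon/Tue  1980: Tue/Thu  1981: Thu/Fri  1982: Fri/Sat  1983: Sat/Sun  1984: Sun/Tue  1985: Tue/Wed  1986: Wed/Thu
Both conditions hold in: 1940, 1968 — 2.

2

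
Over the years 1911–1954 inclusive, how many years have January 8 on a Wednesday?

Track January 8's weekday year by year (advancing +1, or +2 across a Feb 29):
  1911: Sun  1912: Mon (+1)  1913: Wed (+2) ✓  1914: Thu (+1)  1915: Fri (+1)
  1916: Sat (+1)  1917: Mon (+2)  1918: Tue (+1)  1919: Wed (+1) ✓  1920: Thu (+1)
  1921: Sat (+2)  1922: Sun (+1)  1923: Mon (+1)  1924: Tue (+1)  … (16 more years) …
  1941: Wed (+2) ✓  1942: Thu (+1)  1943: Fri (+1)  1944: Sat (+1)  1945: Mon (+2)
  1946: Tue (+1)  1947: Wed (+1) ✓  1948: Thu (+1)  1949: Sat (+2)  1950: Sun (+1)
  1951: Mon (+1)  1952: Tue (+1)  1953: Thu (+2)  1954: Fri (+1)
Wednesday years: 1913, 1919, 1930, 1936, 1941, 1947 — 6 in total.

6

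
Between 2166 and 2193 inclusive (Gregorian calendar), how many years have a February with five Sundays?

1

February has 28 days (29 in leap years); it has five Sundays when Sunday falls among the first (month-length − 28) days — i.e. when February 1 is Sunday in a leap year (never in a common year).
February 1 by year: 2166:Sat 2167:Sun 2168:Mon 2169:Wed 2170:Thu 2171:Fri 2172:Sat 2173:Mon 2174:Tue 2175:Wed 2176:Thu 2177:Sat 2178:Sun 2179:Mon 2180:Tue 2181:Thu 2182:Fri 2183:Sat 2184:Sun✓ 2185:Tue 2186:Wed 2187:Thu 2188:Fri 2189:Sun 2190:Mon 2191:Tue 2192:Wed 2193:Fri
Years with five Sundays: 2184 → 1.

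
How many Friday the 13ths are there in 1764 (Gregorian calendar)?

Check the 13th of each month of 1764: Jan 13: Fri, Feb 13: Mon, Mar 13: Tue, Apr 13: Fri, May 13: Sun, Jun 13: Wed, Jul 13: Fri, Aug 13: Mon, Sep 13: Thu, Oct 13: Sat, Nov 13: Tue, Dec 13: Thu.
Friday occurs in January, April, July — 3 months.

3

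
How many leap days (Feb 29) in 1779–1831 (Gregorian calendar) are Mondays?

Leap years in 1779–1831: 12 of them.
Feb 29 weekday advances by 5 (mod 7) from one leap year to the next four years later (or differs when a century non-leap intervenes).
Leap-day weekdays: 1780:Tue 1784:Sun 1788:Fri 1792:Wed 1796:Mon✓ 1804:Wed 1808:Mon✓ 1812:Sat 1816:Thu 1820:Tue 1824:Sun 1828:Fri
Monday: 1796, 1808 → 2.

2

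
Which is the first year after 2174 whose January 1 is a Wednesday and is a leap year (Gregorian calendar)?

2212

Jan 1 advances by 2 weekdays after a leap year and by 1 after a common year.
2174: Jan 1 is Saturday.
2175: Sunday
2176: Monday (leap)
2177: Wednesday
2178: Thursday
2179: Friday
2180: Saturday (leap)
2181: Monday
2182: Tuesday
2183: Wednesday
2184: Thursday (leap)
2185: Saturday
2186: Sunday
2187: Monday
2188: Tuesday (leap)
2189: Thursday
2190: Friday
2191: Saturday
2192: Sunday (leap)
2193: Tuesday
2194: Wednesday
2195: Thursday
2196: Friday (leap)
2197: Sunday
2198: Monday
2199: Tuesday
2200: Wednesday
2201: Thursday
2202: Friday
2203: Saturday
2204: Sunday (leap)
2205: Tuesday
2206: Wednesday
2207: Thursday
2208: Friday (leap)
2209: Sunday
2210: Monday
2211: Tuesday
2212: Wednesday (leap)
2212 begins on a Wednesday and is a leap year.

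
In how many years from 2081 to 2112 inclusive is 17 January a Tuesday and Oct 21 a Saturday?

2

Check each year's weekday for 17 January and Oct 21:
  2081: Fri/Tue  2082: Sat/Wed  2083: Sun/Thu  2084: Mon/Sat  2085: Wed/Sun  2086: Thu/Mon  2087: Fri/Tue  2088: Sat/Thu  2089: Mon/Fri  2090: Tue/Sat ✓  2091: Wed/Sun  2092: Thu/Tue  2093: Sat/Wed  2094: Sun/Thu  …(4 more)…  2099: Sat/Wed  2100: Sun/Thu  2101: Mon/Fri  2102: Tue/Sat ✓  2103: Wed/Sun  2104: Thu/Tue  2105: Sat/Wed  2106: Sun/Thu  2107: Mon/Fri  2108: Tue/Sun  2109: Thu/Mon  2110: Fri/Tue  2111: Sat/Wed  2112: Sun/Fri
Both conditions hold in: 2090, 2102 — 2.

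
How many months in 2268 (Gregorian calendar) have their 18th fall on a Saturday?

3

Check the 18th of each month of 2268: Jan 18: Sat, Feb 18: Tue, Mar 18: Wed, Apr 18: Sat, May 18: Mon, Jun 18: Thu, Jul 18: Sat, Aug 18: Tue, Sep 18: Fri, Oct 18: Sun, Nov 18: Wed, Dec 18: Fri.
Saturday occurs in January, April, July — 3 months.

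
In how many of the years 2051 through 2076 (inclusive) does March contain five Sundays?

12

March has 31 days; it has five Sundays when Sunday falls among the first (month-length − 28) days — i.e. when March 1 is one of Sunday/Saturday/Friday.
March 1 by year: 2051:Wed 2052:Fri✓ 2053:Sat✓ 2054:Sun✓ 2055:Mon 2056:Wed 2057:Thu 2058:Fri✓ 2059:Sat✓ 2060:Mon 2061:Tue 2062:Wed 2063:Thu 2064:Sat✓ 2065:Sun✓ 2066:Mon 2067:Tue 2068:Thu 2069:Fri✓ 2070:Sat✓ 2071:Sun✓ 2072:Tue 2073:Wed 2074:Thu 2075:Fri✓ 2076:Sun✓
Years with five Sundays: 2052, 2053, 2054, 2058, 2059, 2064, 2065, 2069, 2070, 2071, 2075, 2076 → 12.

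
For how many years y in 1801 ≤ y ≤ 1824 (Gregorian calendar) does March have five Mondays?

March has 31 days; it has five Mondays when Monday falls among the first (month-length − 28) days — i.e. when March 1 is one of Monday/Sunday/Saturday.
March 1 by year: 1801:Sun✓ 1802:Mon✓ 1803:Tue 1804:Thu 1805:Fri 1806:Sat✓ 1807:Sun✓ 1808:Tue 1809:Wed 1810:Thu 1811:Fri 1812:Sun✓ 1813:Mon✓ 1814:Tue 1815:Wed 1816:Fri 1817:Sat✓ 1818:Sun✓ 1819:Mon✓ 1820:Wed 1821:Thu 1822:Fri 1823:Sat✓ 1824:Mon✓
Years with five Mondays: 1801, 1802, 1806, 1807, 1812, 1813, 1817, 1818, 1819, 1823, 1824 → 11.

11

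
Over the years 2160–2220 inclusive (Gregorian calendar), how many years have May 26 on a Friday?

Track May 26's weekday year by year (advancing +1, or +2 across a Feb 29):
  2160: Mon  2161: Tue (+1)  2162: Wed (+1)  2163: Thu (+1)  2164: Sat (+2)
  2165: Sun (+1)  2166: Mon (+1)  2167: Tue (+1)  2168: Thu (+2)  2169: Fri (+1) ✓
  2170: Sat (+1)  2171: Sun (+1)  2172: Tue (+2)  2173: Wed (+1)  … (33 more years) …
  2207: Tue (+1)  2208: Thu (+2)  2209: Fri (+1) ✓  2210: Sat (+1)  2211: Sun (+1)
  2212: Tue (+2)  2213: Wed (+1)  2214: Thu (+1)  2215: Fri (+1) ✓  2216: Sun (+2)
  2217: Mon (+1)  2218: Tue (+1)  2219: Wed (+1)  2220: Fri (+2) ✓
Friday years: 2169, 2175, 2180, 2186, 2197, 2209, 2215, 2220 — 8 in total.

8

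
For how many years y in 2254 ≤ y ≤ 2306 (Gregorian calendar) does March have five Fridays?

March has 31 days; it has five Fridays when Friday falls among the first (month-length − 28) days — i.e. when March 1 is one of Friday/Thursday/Wednesday.
March 1 by year: 2254:Wed✓ 2255:Thu✓ 2256:Sat 2257:Sun 2258:Mon 2259:Tue 2260:Thu✓ 2261:Fri✓ 2262:Sat 2263:Sun 2264:Tue 2265:Wed✓ 2266:Thu✓ 2267:Fri✓ 2268:Sun …(23 more)… 2292:Tue 2293:Wed✓ 2294:Thu✓ 2295:Fri✓ 2296:Sun 2297:Mon 2298:Tue 2299:Wed✓ 2300:Thu✓ 2301:Fri✓ 2302:Sat 2303:Sun 2304:Tue 2305:Wed✓ 2306:Thu✓
Years with five Fridays: 2254, 2255, 2260, 2261, 2265, 2266, 2267, 2271, 2272, 2276, 2277, 2278, 2282, 2283, 2288, 2289, 2293, 2294, 2295, 2299, 2300, 2301, 2305, 2306 → 24.

24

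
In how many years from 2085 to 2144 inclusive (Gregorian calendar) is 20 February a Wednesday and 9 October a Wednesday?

7

Check each year's weekday for 20 February and 9 October:
  2085: Tue/Tue  2086: Wed/Wed ✓  2087: Thu/Thu  2088: Fri/Sat  2089: Sun/Sun  2090: Mon/Mon  2091: Tue/Tue  2092: Wed/Thu  2093: Fri/Fri  2094: Sat/Sat  2095: Sun/Sun  2096: Mon/Tue  2097: Wed/Wed ✓  2098: Thu/Thu  …(32 more)…  2131: Tue/Tue  2132: Wed/Thu  2133: Fri/Fri  2134: Sat/Sat  2135: Sun/Sun  2136: Mon/Tue  2137: Wed/Wed ✓  2138: Thu/Thu  2139: Fri/Fri  2140: Sat/Sun  2141: Mon/Mon  2142: Tue/Tue  2143: Wed/Wed ✓  2144: Thu/Fri
Both conditions hold in: 2086, 2097, 2109, 2115, 2126, 2137, 2143 — 7.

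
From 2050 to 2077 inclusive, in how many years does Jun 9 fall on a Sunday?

Track Jun 9's weekday year by year (advancing +1, or +2 across a Feb 29):
  2050: Thu  2051: Fri (+1)  2052: Sun (+2) ✓  2053: Mon (+1)  2054: Tue (+1)
  2055: Wed (+1)  2056: Fri (+2)  2057: Sat (+1)  2058: Sun (+1) ✓  2059: Mon (+1)
  2060: Wed (+2)  2061: Thu (+1)  2062: Fri (+1)  2063: Sat (+1)  2064: Mon (+2)
  2065: Tue (+1)  2066: Wed (+1)  2067: Thu (+1)  2068: Sat (+2)  2069: Sun (+1) ✓
  2070: Mon (+1)  2071: Tue (+1)  2072: Thu (+2)  2073: Fri (+1)  2074: Sat (+1)
  2075: Sun (+1) ✓  2076: Tue (+2)  2077: Wed (+1)
Sunday years: 2052, 2058, 2069, 2075 — 4 in total.

4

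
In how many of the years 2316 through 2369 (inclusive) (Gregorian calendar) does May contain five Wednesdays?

24

May has 31 days; it has five Wednesdays when Wednesday falls among the first (month-length − 28) days — i.e. when May 1 is one of Wednesday/Tuesday/Monday.
May 1 by year: 2316:Mon✓ 2317:Tue✓ 2318:Wed✓ 2319:Thu 2320:Sat 2321:Sun 2322:Mon✓ 2323:Tue✓ 2324:Thu 2325:Fri 2326:Sat 2327:Sun 2328:Tue✓ 2329:Wed✓ 2330:Thu …(24 more)… 2355:Sun 2356:Tue✓ 2357:Wed✓ 2358:Thu 2359:Fri 2360:Sun 2361:Mon✓ 2362:Tue✓ 2363:Wed✓ 2364:Fri 2365:Sat 2366:Sun 2367:Mon✓ 2368:Wed✓ 2369:Thu
Years with five Wednesdays: 2316, 2317, 2318, 2322, 2323, 2328, 2329, 2333, 2334, 2335, 2339, 2340, 2344, 2345, 2346, 2350, 2351, 2356, 2357, 2361, 2362, 2363, 2367, 2368 → 24.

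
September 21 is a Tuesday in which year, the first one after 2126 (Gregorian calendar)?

From one year to the next, a fixed date's weekday advances by 1, or by 2 when a Feb 29 lies between the two dates.
2126: September 21 is Saturday.
2127: Sunday (+1)
2128: Tuesday (+2)
September 21 falls on a Tuesday in 2128.

2128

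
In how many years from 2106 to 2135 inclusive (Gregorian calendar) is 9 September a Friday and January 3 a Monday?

Check each year's weekday for 9 September and January 3:
  2106: Thu/Sun  2107: Fri/Mon ✓  2108: Sun/Tue  2109: Mon/Thu  2110: Tue/Fri  2111: Wed/Sat  2112: Fri/Sun  2113: Sat/Tue  2114: Sun/Wed  2115: Mon/Thu  2116: Wed/Fri  2117: Thu/Sun  2118: Fri/Mon ✓  2119: Sat/Tue  2120: Mon/Wed  2121: Tue/Fri  2122: Wed/Sat  2123: Thu/Sun  2124: Sat/Mon  2125: Sun/Wed  2126: Mon/Thu  2127: Tue/Fri  2128: Thu/Sat  2129: Fri/Mon ✓  2130: Sat/Tue  2131: Sun/Wed  2132: Tue/Thu  2133: Wed/Sat  2134: Thu/Sun  2135: Fri/Mon ✓
Both conditions hold in: 2107, 2118, 2129, 2135 — 4.

4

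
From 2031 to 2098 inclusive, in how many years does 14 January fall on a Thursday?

9

Track 14 January's weekday year by year (advancing +1, or +2 across a Feb 29):
  2031: Tue  2032: Wed (+1)  2033: Fri (+2)  2034: Sat (+1)  2035: Sun (+1)
  2036: Mon (+1)  2037: Wed (+2)  2038: Thu (+1) ✓  2039: Fri (+1)  2040: Sat (+1)
  2041: Mon (+2)  2042: Tue (+1)  2043: Wed (+1)  2044: Thu (+1) ✓  … (40 more years) …
  2085: Sun (+2)  2086: Mon (+1)  2087: Tue (+1)  2088: Wed (+1)  2089: Fri (+2)
  2090: Sat (+1)  2091: Sun (+1)  2092: Mon (+1)  2093: Wed (+2)  2094: Thu (+1) ✓
  2095: Fri (+1)  2096: Sat (+1)  2097: Mon (+2)  2098: Tue (+1)
Thursday years: 2038, 2044, 2049, 2055, 2066, 2072, 2077, 2083, 2094 — 9 in total.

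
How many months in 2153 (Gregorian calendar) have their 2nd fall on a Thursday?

Check the 2nd of each month of 2153: Jan 2: Tue, Feb 2: Fri, Mar 2: Fri, Apr 2: Mon, May 2: Wed, Jun 2: Sat, Jul 2: Mon, Aug 2: Thu, Sep 2: Sun, Oct 2: Tue, Nov 2: Fri, Dec 2: Sun.
Thursday occurs in August — 1 month.

1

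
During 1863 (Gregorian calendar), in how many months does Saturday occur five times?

A month of length L has five Saturdays iff its first Saturday is on day ≤ L−28 (so day 1–3 in a 31-day month, 1–2 in a 30-day month, day 1 in a leap February).
Checking each month of 1863: Jan starts Thu (31d) ✓; Feb starts Sun (28d); Mar starts Sun (31d); Apr starts Wed (30d); May starts Fri (31d) ✓; Jun starts Mon (30d); Jul starts Wed (31d); Aug starts Sat (31d) ✓; Sep starts Tue (30d); Oct starts Thu (31d) ✓; Nov starts Sun (30d); Dec starts Tue (31d).
Five-Saturday months: January, May, August, October → 4.

4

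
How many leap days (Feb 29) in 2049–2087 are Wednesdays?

1

Leap years in 2049–2087: 9 of them.
Feb 29 weekday advances by 5 (mod 7) from one leap year to the next four years later (or differs when a century non-leap intervenes).
Leap-day weekdays: 2052:Thu 2056:Tue 2060:Sun 2064:Fri 2068:Wed✓ 2072:Mon 2076:Sat 2080:Thu 2084:Tue
Wednesday: 2068 → 1.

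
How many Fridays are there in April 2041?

4

April 2041 has 30 days and begins on Monday.
The first Friday is April 5.
Fridays fall on 5, 12, 19, 26 — that's 4.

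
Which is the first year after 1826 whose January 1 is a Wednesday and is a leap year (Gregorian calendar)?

1840

Jan 1 advances by 2 weekdays after a leap year and by 1 after a common year.
1826: Jan 1 is Sunday.
1827: Monday
1828: Tuesday (leap)
1829: Thursday
1830: Friday
1831: Saturday
1832: Sunday (leap)
1833: Tuesday
1834: Wednesday
1835: Thursday
1836: Friday (leap)
1837: Sunday
1838: Monday
1839: Tuesday
1840: Wednesday (leap)
1840 begins on a Wednesday and is a leap year.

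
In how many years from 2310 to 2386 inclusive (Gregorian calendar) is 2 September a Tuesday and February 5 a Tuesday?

Check each year's weekday for 2 September and February 5:
  2310: Fri/Sat  2311: Sat/Sun  2312: Mon/Mon  2313: Tue/Wed  2314: Wed/Thu  2315: Thu/Fri  2316: Sat/Sat  2317: Sun/Mon  2318: Mon/Tue  2319: Tue/Wed  2320: Thu/Thu  2321: Fri/Sat  2322: Sat/Sun  2323: Sun/Mon  …(49 more)…  2373: Sun/Mon  2374: Mon/Tue  2375: Tue/Wed  2376: Thu/Thu  2377: Fri/Sat  2378: Sat/Sun  2379: Sun/Mon  2380: Tue/Tue ✓  2381: Wed/Thu  2382: Thu/Fri  2383: Fri/Sat  2384: Sun/Sun  2385: Mon/Tue  2386: Tue/Wed
Both conditions hold in: 2324, 2352, 2380 — 3.

3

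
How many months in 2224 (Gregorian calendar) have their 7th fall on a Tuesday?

2

Check the 7th of each month of 2224: Jan 7: Wed, Feb 7: Sat, Mar 7: Sun, Apr 7: Wed, May 7: Fri, Jun 7: Mon, Jul 7: Wed, Aug 7: Sat, Sep 7: Tue, Oct 7: Thu, Nov 7: Sun, Dec 7: Tue.
Tuesday occurs in September, December — 2 months.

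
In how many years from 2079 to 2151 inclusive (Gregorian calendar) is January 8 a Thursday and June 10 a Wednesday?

9

Check each year's weekday for January 8 and June 10:
  2079: Sun/Sat  2080: Mon/Mon  2081: Wed/Tue  2082: Thu/Wed ✓  2083: Fri/Thu  2084: Sat/Sat  2085: Mon/Sun  2086: Tue/Mon  2087: Wed/Tue  2088: Thu/Thu  2089: Sat/Fri  2090: Sun/Sat  2091: Mon/Sun  2092: Tue/Tue  …(45 more)…  2138: Wed/Tue  2139: Thu/Wed ✓  2140: Fri/Fri  2141: Sun/Sat  2142: Mon/Sun  2143: Tue/Mon  2144: Wed/Wed  2145: Fri/Thu  2146: Sat/Fri  2147: Sun/Sat  2148: Mon/Mon  2149: Wed/Tue  2150: Thu/Wed ✓  2151: Fri/Thu
Both conditions hold in: 2082, 2093, 2099, 2105, 2111, 2122, 2133, 2139, 2150 — 9.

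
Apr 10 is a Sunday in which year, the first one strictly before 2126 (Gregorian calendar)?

From one year to the next, a fixed date's weekday advances by 1, or by 2 when a Feb 29 lies between the two dates.
2126: April 10 is Wednesday.
2125: Tuesday (−1)
2124: Monday (−1)
2123: Saturday (−2)
2122: Friday (−1)
2121: Thursday (−1)
2120: Wednesday (−1)
2119: Monday (−2)
2118: Sunday (−1)
Apr 10 falls on a Sunday in 2118.

2118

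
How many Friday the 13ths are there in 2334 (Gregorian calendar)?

2

Check the 13th of each month of 2334: Jan 13: Sat, Feb 13: Tue, Mar 13: Tue, Apr 13: Fri, May 13: Sun, Jun 13: Wed, Jul 13: Fri, Aug 13: Mon, Sep 13: Thu, Oct 13: Sat, Nov 13: Tue, Dec 13: Thu.
Friday occurs in April, July — 2 months.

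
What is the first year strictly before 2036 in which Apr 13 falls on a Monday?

2026

From one year to the next, a fixed date's weekday advances by 1, or by 2 when a Feb 29 lies between the two dates.
2036: April 13 is Sunday.
2035: Friday (−2)
2034: Thursday (−1)
2033: Wednesday (−1)
2032: Tuesday (−1)
2031: Sunday (−2)
2030: Saturday (−1)
2029: Friday (−1)
2028: Thursday (−1)
2027: Tuesday (−2)
2026: Monday (−1)
Apr 13 falls on a Monday in 2026.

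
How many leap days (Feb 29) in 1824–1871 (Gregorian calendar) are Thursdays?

1

Leap years in 1824–1871: 12 of them.
Feb 29 weekday advances by 5 (mod 7) from one leap year to the next four years later (or differs when a century non-leap intervenes).
Leap-day weekdays: 1824:Sun 1828:Fri 1832:Wed 1836:Mon 1840:Sat 1844:Thu✓ 1848:Tue 1852:Sun 1856:Fri 1860:Wed 1864:Mon 1868:Sat
Thursday: 1844 → 1.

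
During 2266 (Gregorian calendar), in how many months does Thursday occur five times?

4

A month of length L has five Thursdays iff its first Thursday is on day ≤ L−28 (so day 1–3 in a 31-day month, 1–2 in a 30-day month, day 1 in a leap February).
Checking each month of 2266: Jan starts Mon (31d); Feb starts Thu (28d); Mar starts Thu (31d) ✓; Apr starts Sun (30d); May starts Tue (31d) ✓; Jun starts Fri (30d); Jul starts Sun (31d); Aug starts Wed (31d) ✓; Sep starts Sat (30d); Oct starts Mon (31d); Nov starts Thu (30d) ✓; Dec starts Sat (31d).
Five-Thursday months: March, May, August, November → 4.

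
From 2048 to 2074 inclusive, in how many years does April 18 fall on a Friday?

4

Track April 18's weekday year by year (advancing +1, or +2 across a Feb 29):
  2048: Sat  2049: Sun (+1)  2050: Mon (+1)  2051: Tue (+1)  2052: Thu (+2)
  2053: Fri (+1) ✓  2054: Sat (+1)  2055: Sun (+1)  2056: Tue (+2)  2057: Wed (+1)
  2058: Thu (+1)  2059: Fri (+1) ✓  2060: Sun (+2)  2061: Mon (+1)  2062: Tue (+1)
  2063: Wed (+1)  2064: Fri (+2) ✓  2065: Sat (+1)  2066: Sun (+1)  2067: Mon (+1)
  2068: Wed (+2)  2069: Thu (+1)  2070: Fri (+1) ✓  2071: Sat (+1)  2072: Mon (+2)
  2073: Tue (+1)  2074: Wed (+1)
Friday years: 2053, 2059, 2064, 2070 — 4 in total.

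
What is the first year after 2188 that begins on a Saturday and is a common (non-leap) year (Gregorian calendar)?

Jan 1 advances by 2 weekdays after a leap year and by 1 after a common year.
2188: Jan 1 is Tuesday (leap).
2189: Thursday
2190: Friday
2191: Saturday
2191 begins on a Saturday and is a common year.

2191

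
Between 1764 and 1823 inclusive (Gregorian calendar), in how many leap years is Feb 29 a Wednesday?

Leap years in 1764–1823: 14 of them.
Feb 29 weekday advances by 5 (mod 7) from one leap year to the next four years later (or differs when a century non-leap intervenes).
Leap-day weekdays: 1764:Wed✓ 1768:Mon 1772:Sat 1776:Thu 1780:Tue 1784:Sun 1788:Fri 1792:Wed✓ 1796:Mon 1804:Wed✓ 1808:Mon 1812:Sat 1816:Thu 1820:Tue
Wednesday: 1764, 1792, 1804 → 3.

3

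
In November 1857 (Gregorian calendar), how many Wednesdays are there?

4

November 1857 has 30 days and begins on Sunday.
The first Wednesday is November 4.
Wednesdays fall on 4, 11, 18, 25 — that's 4.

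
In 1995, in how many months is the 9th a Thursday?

3

Check the 9th of each month of 1995: Jan 9: Mon, Feb 9: Thu, Mar 9: Thu, Apr 9: Sun, May 9: Tue, Jun 9: Fri, Jul 9: Sun, Aug 9: Wed, Sep 9: Sat, Oct 9: Mon, Nov 9: Thu, Dec 9: Sat.
Thursday occurs in February, March, November — 3 months.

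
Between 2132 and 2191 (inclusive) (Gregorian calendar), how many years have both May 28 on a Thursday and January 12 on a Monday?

Check each year's weekday for May 28 and January 12:
  2132: Wed/Sat  2133: Thu/Mon ✓  2134: Fri/Tue  2135: Sat/Wed  2136: Mon/Thu  2137: Tue/Sat  2138: Wed/Sun  2139: Thu/Mon ✓  2140: Sat/Tue  2141: Sun/Thu  2142: Mon/Fri  2143: Tue/Sat  2144: Thu/Sun  2145: Fri/Tue  …(32 more)…  2178: Thu/Mon ✓  2179: Fri/Tue  2180: Sun/Wed  2181: Mon/Fri  2182: Tue/Sat  2183: Wed/Sun  2184: Fri/Mon  2185: Sat/Wed  2186: Sun/Thu  2187: Mon/Fri  2188: Wed/Sat  2189: Thu/Mon ✓  2190: Fri/Tue  2191: Sat/Wed
Both conditions hold in: 2133, 2139, 2150, 2161, 2167, 2178, 2189 — 7.

7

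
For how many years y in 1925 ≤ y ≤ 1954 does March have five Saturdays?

12

March has 31 days; it has five Saturdays when Saturday falls among the first (month-length − 28) days — i.e. when March 1 is one of Saturday/Friday/Thursday.
March 1 by year: 1925:Sun 1926:Mon 1927:Tue 1928:Thu✓ 1929:Fri✓ 1930:Sat✓ 1931:Sun 1932:Tue 1933:Wed 1934:Thu✓ 1935:Fri✓ 1936:Sun 1937:Mon 1938:Tue 1939:Wed 1940:Fri✓ 1941:Sat✓ 1942:Sun 1943:Mon 1944:Wed 1945:Thu✓ 1946:Fri✓ 1947:Sat✓ 1948:Mon 1949:Tue 1950:Wed 1951:Thu✓ 1952:Sat✓ 1953:Sun 1954:Mon
Years with five Saturdays: 1928, 1929, 1930, 1934, 1935, 1940, 1941, 1945, 1946, 1947, 1951, 1952 → 12.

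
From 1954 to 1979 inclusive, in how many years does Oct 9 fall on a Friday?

Track Oct 9's weekday year by year (advancing +1, or +2 across a Feb 29):
  1954: Sat  1955: Sun (+1)  1956: Tue (+2)  1957: Wed (+1)  1958: Thu (+1)
  1959: Fri (+1) ✓  1960: Sun (+2)  1961: Mon (+1)  1962: Tue (+1)  1963: Wed (+1)
  1964: Fri (+2) ✓  1965: Sat (+1)  1966: Sun (+1)  1967: Mon (+1)  1968: Wed (+2)
  1969: Thu (+1)  1970: Fri (+1) ✓  1971: Sat (+1)  1972: Mon (+2)  1973: Tue (+1)
  1974: Wed (+1)  1975: Thu (+1)  1976: Sat (+2)  1977: Sun (+1)  1978: Mon (+1)
  1979: Tue (+1)
Friday years: 1959, 1964, 1970 — 3 in total.

3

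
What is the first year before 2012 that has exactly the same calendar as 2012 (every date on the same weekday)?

1984

Two years share a calendar iff Jan 1 falls on the same weekday and both are leap or both are common. 2012: Jan 1 is Sunday, leap year.
2011: Jan 1 Saturday, common
2010: Jan 1 Friday, common
2009: Jan 1 Thursday, common
2008: Jan 1 Tuesday, leap
2007: Jan 1 Monday, common
2006: Jan 1 Sunday, common
2005: Jan 1 Saturday, common
2004: Jan 1 Thursday, leap
2003: Jan 1 Wednesday, common
2002: Jan 1 Tuesday, common
2001: Jan 1 Monday, common
2000: Jan 1 Saturday, leap
1999: Jan 1 Friday, common
1998: Jan 1 Thursday, common
1997: Jan 1 Wednesday, common
1996: Jan 1 Monday, leap
1995: Jan 1 Sunday, common
1994: Jan 1 Saturday, common
1993: Jan 1 Friday, common
1992: Jan 1 Wednesday, leap
1991: Jan 1 Tuesday, common
1990: Jan 1 Monday, common
1989: Jan 1 Sunday, common
1988: Jan 1 Friday, leap
1987: Jan 1 Thursday, common
1986: Jan 1 Wednesday, common
1985: Jan 1 Tuesday, common
1984: Jan 1 Sunday, leap
1984 matches on both conditions.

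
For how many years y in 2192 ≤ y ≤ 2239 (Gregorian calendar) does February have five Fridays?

1

February has 28 days (29 in leap years); it has five Fridays when Friday falls among the first (month-length − 28) days — i.e. when February 1 is Friday in a leap year (never in a common year).
February 1 by year: 2192:Wed 2193:Fri 2194:Sat 2195:Sun 2196:Mon 2197:Wed 2198:Thu 2199:Fri 2200:Sat 2201:Sun 2202:Mon 2203:Tue 2204:Wed 2205:Fri 2206:Sat …(18 more)… 2225:Tue 2226:Wed 2227:Thu 2228:Fri✓ 2229:Sun 2230:Mon 2231:Tue 2232:Wed 2233:Fri 2234:Sat 2235:Sun 2236:Mon 2237:Wed 2238:Thu 2239:Fri
Years with five Fridays: 2228 → 1.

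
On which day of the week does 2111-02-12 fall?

January 1, 2111 is a Thursday.
February 12 is day 43 of the year, i.e. 42 days after Jan 1.
42 mod 7 = 0, so advance 0 weekdays from Thursday: Thursday.

Thursday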